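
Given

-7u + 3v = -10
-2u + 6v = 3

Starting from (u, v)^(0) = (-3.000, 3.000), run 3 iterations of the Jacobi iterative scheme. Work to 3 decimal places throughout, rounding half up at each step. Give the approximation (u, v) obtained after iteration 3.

(2.031, 0.905)

Iteration 1:
  u = (-10 - (3)·3.000) / (-7) = 2.714
  v = (3 - (-2)·-3.000) / (6) = -0.500
Iteration 2:
  u = (-10 - (3)·-0.500) / (-7) = 1.214
  v = (3 - (-2)·2.714) / (6) = 1.405
Iteration 3:
  u = (-10 - (3)·1.405) / (-7) = 2.031
  v = (3 - (-2)·1.214) / (6) = 0.905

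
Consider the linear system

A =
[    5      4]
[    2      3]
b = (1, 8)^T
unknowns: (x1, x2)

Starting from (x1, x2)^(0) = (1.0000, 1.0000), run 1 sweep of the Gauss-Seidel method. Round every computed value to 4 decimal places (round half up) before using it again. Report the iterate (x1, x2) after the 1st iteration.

(-0.6000, 3.0667)

Iteration 1:
  x1 = (1 - (4)·1.0000) / (5) = -0.6000
  x2 = (8 - (2)·-0.6000) / (3) = 3.0667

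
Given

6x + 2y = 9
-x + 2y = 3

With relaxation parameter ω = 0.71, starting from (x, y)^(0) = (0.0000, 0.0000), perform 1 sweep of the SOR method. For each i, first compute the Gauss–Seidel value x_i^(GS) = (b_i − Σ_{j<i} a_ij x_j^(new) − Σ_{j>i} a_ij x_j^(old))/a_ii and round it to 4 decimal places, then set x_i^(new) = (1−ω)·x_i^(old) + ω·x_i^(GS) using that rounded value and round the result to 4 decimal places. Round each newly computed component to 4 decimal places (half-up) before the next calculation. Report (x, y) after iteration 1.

(1.0650, 1.4431)

Iteration 1:
  x: GS value = (9 - (2)·0.0000) / (6) = 1.5000;  x ← (1−ω)·0.0000 + ω·1.5000 = 1.0650
  y: GS value = (3 - (-1)·1.0650) / (2) = 2.0325;  y ← (1−ω)·0.0000 + ω·2.0325 = 1.4431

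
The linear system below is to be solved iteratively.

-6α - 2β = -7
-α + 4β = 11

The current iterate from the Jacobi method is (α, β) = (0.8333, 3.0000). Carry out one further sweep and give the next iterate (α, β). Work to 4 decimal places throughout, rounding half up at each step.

One sweep:
  α = (-7 - (-2)·3.0000) / (-6) = 0.1667
  β = (11 - (-1)·0.8333) / (4) = 2.9583

(0.1667, 2.9583)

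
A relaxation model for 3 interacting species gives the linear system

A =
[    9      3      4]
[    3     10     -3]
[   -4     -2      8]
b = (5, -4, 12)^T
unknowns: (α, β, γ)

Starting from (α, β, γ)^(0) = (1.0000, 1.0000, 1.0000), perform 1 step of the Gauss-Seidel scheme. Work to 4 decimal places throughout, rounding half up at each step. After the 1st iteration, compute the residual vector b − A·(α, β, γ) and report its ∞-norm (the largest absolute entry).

Iteration 1:
  α = (5 - (3)·1.0000 - (4)·1.0000) / (9) = -0.2222
  β = (-4 - (3)·-0.2222 - (-3)·1.0000) / (10) = -0.0333
  γ = (12 - (-4)·-0.2222 - (-2)·-0.0333) / (8) = 1.3806
Residual b − A·x = (1.5773, 1.1414, -0.0002); ∞-norm = 1.5773

1.5773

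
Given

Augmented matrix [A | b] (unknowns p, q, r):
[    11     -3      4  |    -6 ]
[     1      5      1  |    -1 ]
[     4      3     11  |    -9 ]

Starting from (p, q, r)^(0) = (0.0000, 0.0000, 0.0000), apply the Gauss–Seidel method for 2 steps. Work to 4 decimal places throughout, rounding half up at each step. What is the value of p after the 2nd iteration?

Iteration 1:
  p = (-6 - (-3)·0.0000 - (4)·0.0000) / (11) = -0.5455
  q = (-1 - (1)·-0.5455 - (1)·0.0000) / (5) = -0.0909
  r = (-9 - (4)·-0.5455 - (3)·-0.0909) / (11) = -0.5950
Iteration 2:
  p = (-6 - (-3)·-0.0909 - (4)·-0.5950) / (11) = -0.3539
  q = (-1 - (1)·-0.3539 - (1)·-0.5950) / (5) = -0.0102
  r = (-9 - (4)·-0.3539 - (3)·-0.0102) / (11) = -0.6867

-0.3539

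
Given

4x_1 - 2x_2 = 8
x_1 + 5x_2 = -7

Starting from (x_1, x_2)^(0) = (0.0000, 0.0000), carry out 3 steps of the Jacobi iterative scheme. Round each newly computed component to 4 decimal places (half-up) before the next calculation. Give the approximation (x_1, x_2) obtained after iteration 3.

(1.1000, -1.6600)

Iteration 1:
  x_1 = (8 - (-2)·0.0000) / (4) = 2.0000
  x_2 = (-7 - (1)·0.0000) / (5) = -1.4000
Iteration 2:
  x_1 = (8 - (-2)·-1.4000) / (4) = 1.3000
  x_2 = (-7 - (1)·2.0000) / (5) = -1.8000
Iteration 3:
  x_1 = (8 - (-2)·-1.8000) / (4) = 1.1000
  x_2 = (-7 - (1)·1.3000) / (5) = -1.6600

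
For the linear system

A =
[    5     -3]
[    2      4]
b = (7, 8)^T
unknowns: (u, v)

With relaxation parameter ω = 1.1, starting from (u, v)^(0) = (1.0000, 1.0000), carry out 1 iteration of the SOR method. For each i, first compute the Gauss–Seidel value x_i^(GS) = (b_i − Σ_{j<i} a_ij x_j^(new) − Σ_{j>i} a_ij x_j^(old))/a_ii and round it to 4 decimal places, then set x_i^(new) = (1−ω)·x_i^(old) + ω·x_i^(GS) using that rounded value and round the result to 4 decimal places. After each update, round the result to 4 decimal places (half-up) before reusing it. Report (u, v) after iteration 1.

(2.1000, 0.9450)

Iteration 1:
  u: GS value = (7 - (-3)·1.0000) / (5) = 2.0000;  u ← (1−ω)·1.0000 + ω·2.0000 = 2.1000
  v: GS value = (8 - (2)·2.1000) / (4) = 0.9500;  v ← (1−ω)·1.0000 + ω·0.9500 = 0.9450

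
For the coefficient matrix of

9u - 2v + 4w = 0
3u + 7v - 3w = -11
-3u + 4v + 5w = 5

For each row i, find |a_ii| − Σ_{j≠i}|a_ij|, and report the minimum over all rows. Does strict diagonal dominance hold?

-2

row 1: |9| − (2+4) = 3
row 2: |7| − (3+3) = 1
row 3: |5| − (3+4) = -2
minimum over rows = -2 → not strictly diagonally dominant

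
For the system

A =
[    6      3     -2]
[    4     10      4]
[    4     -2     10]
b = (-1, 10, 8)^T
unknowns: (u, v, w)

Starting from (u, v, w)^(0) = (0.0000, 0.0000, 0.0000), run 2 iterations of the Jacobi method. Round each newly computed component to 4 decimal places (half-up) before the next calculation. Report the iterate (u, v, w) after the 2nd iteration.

Iteration 1:
  u = (-1 - (3)·0.0000 - (-2)·0.0000) / (6) = -0.1667
  v = (10 - (4)·0.0000 - (4)·0.0000) / (10) = 1.0000
  w = (8 - (4)·0.0000 - (-2)·0.0000) / (10) = 0.8000
Iteration 2:
  u = (-1 - (3)·1.0000 - (-2)·0.8000) / (6) = -0.4000
  v = (10 - (4)·-0.1667 - (4)·0.8000) / (10) = 0.7467
  w = (8 - (4)·-0.1667 - (-2)·1.0000) / (10) = 1.0667

(-0.4000, 0.7467, 1.0667)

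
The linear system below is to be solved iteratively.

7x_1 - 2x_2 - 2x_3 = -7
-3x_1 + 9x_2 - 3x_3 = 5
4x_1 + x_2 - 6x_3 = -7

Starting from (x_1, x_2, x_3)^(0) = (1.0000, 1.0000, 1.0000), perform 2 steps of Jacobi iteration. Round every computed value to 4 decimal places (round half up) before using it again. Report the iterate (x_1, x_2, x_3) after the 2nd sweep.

Iteration 1:
  x_1 = (-7 - (-2)·1.0000 - (-2)·1.0000) / (7) = -0.4286
  x_2 = (5 - (-3)·1.0000 - (-3)·1.0000) / (9) = 1.2222
  x_3 = (-7 - (4)·1.0000 - (1)·1.0000) / (-6) = 2.0000
Iteration 2:
  x_1 = (-7 - (-2)·1.2222 - (-2)·2.0000) / (7) = -0.0794
  x_2 = (5 - (-3)·-0.4286 - (-3)·2.0000) / (9) = 1.0794
  x_3 = (-7 - (4)·-0.4286 - (1)·1.2222) / (-6) = 1.0846

(-0.0794, 1.0794, 1.0846)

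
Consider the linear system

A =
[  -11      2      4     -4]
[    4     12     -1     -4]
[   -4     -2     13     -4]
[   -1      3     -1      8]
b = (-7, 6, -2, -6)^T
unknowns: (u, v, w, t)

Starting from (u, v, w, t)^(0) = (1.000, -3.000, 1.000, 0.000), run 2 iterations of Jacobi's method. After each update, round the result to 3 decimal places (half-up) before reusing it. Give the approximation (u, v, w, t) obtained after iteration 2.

Iteration 1:
  u = (-7 - (2)·-3.000 - (4)·1.000 - (-4)·0.000) / (-11) = 0.455
  v = (6 - (4)·1.000 - (-1)·1.000 - (-4)·0.000) / (12) = 0.250
  w = (-2 - (-4)·1.000 - (-2)·-3.000 - (-4)·0.000) / (13) = -0.308
  t = (-6 - (-1)·1.000 - (3)·-3.000 - (-1)·1.000) / (8) = 0.625
Iteration 2:
  u = (-7 - (2)·0.250 - (4)·-0.308 - (-4)·0.625) / (-11) = 0.343
  v = (6 - (4)·0.455 - (-1)·-0.308 - (-4)·0.625) / (12) = 0.531
  w = (-2 - (-4)·0.455 - (-2)·0.250 - (-4)·0.625) / (13) = 0.217
  t = (-6 - (-1)·0.455 - (3)·0.250 - (-1)·-0.308) / (8) = -0.825

(0.343, 0.531, 0.217, -0.825)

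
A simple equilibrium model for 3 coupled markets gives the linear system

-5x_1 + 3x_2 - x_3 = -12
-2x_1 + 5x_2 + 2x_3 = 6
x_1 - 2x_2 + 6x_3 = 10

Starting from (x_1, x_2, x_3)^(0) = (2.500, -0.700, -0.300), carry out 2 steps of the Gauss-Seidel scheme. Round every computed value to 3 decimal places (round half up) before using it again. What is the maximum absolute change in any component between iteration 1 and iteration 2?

1.234

Iteration 1:
  x_1 = (-12 - (3)·-0.700 - (-1)·-0.300) / (-5) = 2.040
  x_2 = (6 - (-2)·2.040 - (2)·-0.300) / (5) = 2.136
  x_3 = (10 - (1)·2.040 - (-2)·2.136) / (6) = 2.039
Iteration 2:
  x_1 = (-12 - (3)·2.136 - (-1)·2.039) / (-5) = 3.274
  x_2 = (6 - (-2)·3.274 - (2)·2.039) / (5) = 1.694
  x_3 = (10 - (1)·3.274 - (-2)·1.694) / (6) = 1.686
Change: (1.234, -0.442, -0.353) → max |·| = 1.234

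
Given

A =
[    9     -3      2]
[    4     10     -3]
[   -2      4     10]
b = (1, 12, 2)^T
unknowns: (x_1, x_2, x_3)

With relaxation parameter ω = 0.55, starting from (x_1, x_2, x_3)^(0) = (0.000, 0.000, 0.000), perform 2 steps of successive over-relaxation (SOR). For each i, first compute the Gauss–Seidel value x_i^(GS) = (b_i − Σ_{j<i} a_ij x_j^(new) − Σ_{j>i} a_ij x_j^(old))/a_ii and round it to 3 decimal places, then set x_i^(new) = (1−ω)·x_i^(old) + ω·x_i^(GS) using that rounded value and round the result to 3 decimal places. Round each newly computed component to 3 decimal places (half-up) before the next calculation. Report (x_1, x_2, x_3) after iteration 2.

Iteration 1:
  x_1: GS value = (1 - (-3)·0.000 - (2)·0.000) / (9) = 0.111;  x_1 ← (1−ω)·0.000 + ω·0.111 = 0.061
  x_2: GS value = (12 - (4)·0.061 - (-3)·0.000) / (10) = 1.176;  x_2 ← (1−ω)·0.000 + ω·1.176 = 0.647
  x_3: GS value = (2 - (-2)·0.061 - (4)·0.647) / (10) = -0.047;  x_3 ← (1−ω)·0.000 + ω·-0.047 = -0.026
Iteration 2:
  x_1: GS value = (1 - (-3)·0.647 - (2)·-0.026) / (9) = 0.333;  x_1 ← (1−ω)·0.061 + ω·0.333 = 0.211
  x_2: GS value = (12 - (4)·0.211 - (-3)·-0.026) / (10) = 1.108;  x_2 ← (1−ω)·0.647 + ω·1.108 = 0.901
  x_3: GS value = (2 - (-2)·0.211 - (4)·0.901) / (10) = -0.118;  x_3 ← (1−ω)·-0.026 + ω·-0.118 = -0.077

(0.211, 0.901, -0.077)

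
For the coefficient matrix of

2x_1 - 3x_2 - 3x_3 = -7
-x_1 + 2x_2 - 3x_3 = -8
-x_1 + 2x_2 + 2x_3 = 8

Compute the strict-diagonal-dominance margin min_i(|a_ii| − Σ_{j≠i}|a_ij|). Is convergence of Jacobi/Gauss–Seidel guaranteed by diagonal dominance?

row 1: |2| − (3+3) = -4
row 2: |2| − (1+3) = -2
row 3: |2| − (1+2) = -1
minimum over rows = -4 → not strictly diagonally dominant

-4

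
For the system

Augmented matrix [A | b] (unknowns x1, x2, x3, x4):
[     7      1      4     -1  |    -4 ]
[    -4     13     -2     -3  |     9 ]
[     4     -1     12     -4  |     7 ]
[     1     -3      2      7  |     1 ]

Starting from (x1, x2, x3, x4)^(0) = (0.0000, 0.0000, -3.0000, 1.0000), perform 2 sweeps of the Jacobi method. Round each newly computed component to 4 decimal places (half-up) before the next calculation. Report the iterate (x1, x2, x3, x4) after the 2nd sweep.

Iteration 1:
  x1 = (-4 - (1)·0.0000 - (4)·-3.0000 - (-1)·1.0000) / (7) = 1.2857
  x2 = (9 - (-4)·0.0000 - (-2)·-3.0000 - (-3)·1.0000) / (13) = 0.4615
  x3 = (7 - (4)·0.0000 - (-1)·0.0000 - (-4)·1.0000) / (12) = 0.9167
  x4 = (1 - (1)·0.0000 - (-3)·0.0000 - (2)·-3.0000) / (7) = 1.0000
Iteration 2:
  x1 = (-4 - (1)·0.4615 - (4)·0.9167 - (-1)·1.0000) / (7) = -1.0183
  x2 = (9 - (-4)·1.2857 - (-2)·0.9167 - (-3)·1.0000) / (13) = 1.4597
  x3 = (7 - (4)·1.2857 - (-1)·0.4615 - (-4)·1.0000) / (12) = 0.5266
  x4 = (1 - (1)·1.2857 - (-3)·0.4615 - (2)·0.9167) / (7) = -0.1049

(-1.0183, 1.4597, 0.5266, -0.1049)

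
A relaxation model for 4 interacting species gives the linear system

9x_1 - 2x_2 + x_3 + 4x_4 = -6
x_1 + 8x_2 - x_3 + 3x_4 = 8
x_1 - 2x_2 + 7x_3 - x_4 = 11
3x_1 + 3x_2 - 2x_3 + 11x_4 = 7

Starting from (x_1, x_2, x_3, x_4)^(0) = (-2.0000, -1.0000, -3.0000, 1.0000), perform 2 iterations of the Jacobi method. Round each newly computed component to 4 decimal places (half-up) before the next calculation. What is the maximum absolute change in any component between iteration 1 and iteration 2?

Iteration 1:
  x_1 = (-6 - (-2)·-1.0000 - (1)·-3.0000 - (4)·1.0000) / (9) = -1.0000
  x_2 = (8 - (1)·-2.0000 - (-1)·-3.0000 - (3)·1.0000) / (8) = 0.5000
  x_3 = (11 - (1)·-2.0000 - (-2)·-1.0000 - (-1)·1.0000) / (7) = 1.7143
  x_4 = (7 - (3)·-2.0000 - (3)·-1.0000 - (-2)·-3.0000) / (11) = 0.9091
Iteration 2:
  x_1 = (-6 - (-2)·0.5000 - (1)·1.7143 - (4)·0.9091) / (9) = -1.1501
  x_2 = (8 - (1)·-1.0000 - (-1)·1.7143 - (3)·0.9091) / (8) = 0.9984
  x_3 = (11 - (1)·-1.0000 - (-2)·0.5000 - (-1)·0.9091) / (7) = 1.9870
  x_4 = (7 - (3)·-1.0000 - (3)·0.5000 - (-2)·1.7143) / (11) = 1.0844
Change: (-0.1501, 0.4984, 0.2727, 0.1753) → max |·| = 0.4984

0.4984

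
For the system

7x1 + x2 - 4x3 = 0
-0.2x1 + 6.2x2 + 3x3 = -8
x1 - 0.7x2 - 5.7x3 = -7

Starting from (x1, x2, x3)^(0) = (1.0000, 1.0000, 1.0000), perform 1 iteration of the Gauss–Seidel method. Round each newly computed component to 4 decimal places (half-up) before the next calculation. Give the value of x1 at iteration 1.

Iteration 1:
  x1 = (0 - (1)·1.0000 - (-4)·1.0000) / (7) = 0.4286
  x2 = (-8 - (-0.2)·0.4286 - (3)·1.0000) / (6.2) = -1.7604
  x3 = (-7 - (1)·0.4286 - (-0.7)·-1.7604) / (-5.7) = 1.5195

0.4286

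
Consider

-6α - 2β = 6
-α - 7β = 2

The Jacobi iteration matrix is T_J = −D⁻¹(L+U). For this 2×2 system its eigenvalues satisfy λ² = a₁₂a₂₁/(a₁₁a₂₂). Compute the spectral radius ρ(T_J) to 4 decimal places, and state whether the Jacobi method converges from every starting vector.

a₁₂a₂₁/(a₁₁a₂₂) = (-2)·(-1) / ((-6)·(-7)) = 0.047619
ρ = √|0.047619| = √0.047619 = 0.2182
ρ < 1, so Jacobi converges

0.2182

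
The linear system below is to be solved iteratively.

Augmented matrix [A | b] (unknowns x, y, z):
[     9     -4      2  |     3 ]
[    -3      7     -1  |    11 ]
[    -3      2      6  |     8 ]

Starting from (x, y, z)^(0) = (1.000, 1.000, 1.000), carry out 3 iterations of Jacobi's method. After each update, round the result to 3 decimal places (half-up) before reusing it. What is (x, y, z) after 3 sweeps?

Iteration 1:
  x = (3 - (-4)·1.000 - (2)·1.000) / (9) = 0.556
  y = (11 - (-3)·1.000 - (-1)·1.000) / (7) = 2.143
  z = (8 - (-3)·1.000 - (2)·1.000) / (6) = 1.500
Iteration 2:
  x = (3 - (-4)·2.143 - (2)·1.500) / (9) = 0.952
  y = (11 - (-3)·0.556 - (-1)·1.500) / (7) = 2.024
  z = (8 - (-3)·0.556 - (2)·2.143) / (6) = 0.897
Iteration 3:
  x = (3 - (-4)·2.024 - (2)·0.897) / (9) = 1.034
  y = (11 - (-3)·0.952 - (-1)·0.897) / (7) = 2.108
  z = (8 - (-3)·0.952 - (2)·2.024) / (6) = 1.135

(1.034, 2.108, 1.135)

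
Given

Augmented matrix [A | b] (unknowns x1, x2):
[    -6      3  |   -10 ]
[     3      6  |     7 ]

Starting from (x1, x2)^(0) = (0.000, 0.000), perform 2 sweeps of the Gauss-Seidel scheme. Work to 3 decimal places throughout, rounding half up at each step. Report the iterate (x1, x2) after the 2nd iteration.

(1.833, 0.250)

Iteration 1:
  x1 = (-10 - (3)·0.000) / (-6) = 1.667
  x2 = (7 - (3)·1.667) / (6) = 0.333
Iteration 2:
  x1 = (-10 - (3)·0.333) / (-6) = 1.833
  x2 = (7 - (3)·1.833) / (6) = 0.250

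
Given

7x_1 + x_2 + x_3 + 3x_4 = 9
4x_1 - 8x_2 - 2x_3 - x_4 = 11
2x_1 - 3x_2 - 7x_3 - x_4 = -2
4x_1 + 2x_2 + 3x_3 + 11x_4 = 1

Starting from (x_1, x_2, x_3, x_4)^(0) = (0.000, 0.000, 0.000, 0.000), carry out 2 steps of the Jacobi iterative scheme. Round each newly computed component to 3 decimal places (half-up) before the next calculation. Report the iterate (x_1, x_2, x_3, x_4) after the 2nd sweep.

(1.402, -0.815, 1.229, -0.205)

Iteration 1:
  x_1 = (9 - (1)·0.000 - (1)·0.000 - (3)·0.000) / (7) = 1.286
  x_2 = (11 - (4)·0.000 - (-2)·0.000 - (-1)·0.000) / (-8) = -1.375
  x_3 = (-2 - (2)·0.000 - (-3)·0.000 - (-1)·0.000) / (-7) = 0.286
  x_4 = (1 - (4)·0.000 - (2)·0.000 - (3)·0.000) / (11) = 0.091
Iteration 2:
  x_1 = (9 - (1)·-1.375 - (1)·0.286 - (3)·0.091) / (7) = 1.402
  x_2 = (11 - (4)·1.286 - (-2)·0.286 - (-1)·0.091) / (-8) = -0.815
  x_3 = (-2 - (2)·1.286 - (-3)·-1.375 - (-1)·0.091) / (-7) = 1.229
  x_4 = (1 - (4)·1.286 - (2)·-1.375 - (3)·0.286) / (11) = -0.205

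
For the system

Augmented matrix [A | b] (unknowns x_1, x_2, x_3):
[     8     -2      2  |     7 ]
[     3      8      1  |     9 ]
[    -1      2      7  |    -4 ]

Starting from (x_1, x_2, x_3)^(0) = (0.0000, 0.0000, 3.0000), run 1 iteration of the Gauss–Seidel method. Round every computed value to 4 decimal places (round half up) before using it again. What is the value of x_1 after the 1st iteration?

Iteration 1:
  x_1 = (7 - (-2)·0.0000 - (2)·3.0000) / (8) = 0.1250
  x_2 = (9 - (3)·0.1250 - (1)·3.0000) / (8) = 0.7031
  x_3 = (-4 - (-1)·0.1250 - (2)·0.7031) / (7) = -0.7545

0.1250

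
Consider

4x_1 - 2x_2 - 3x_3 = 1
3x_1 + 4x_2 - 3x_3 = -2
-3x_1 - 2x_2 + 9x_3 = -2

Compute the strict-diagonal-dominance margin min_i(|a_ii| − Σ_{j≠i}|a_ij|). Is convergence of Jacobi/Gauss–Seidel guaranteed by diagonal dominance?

row 1: |4| − (2+3) = -1
row 2: |4| − (3+3) = -2
row 3: |9| − (3+2) = 4
minimum over rows = -2 → not strictly diagonally dominant

-2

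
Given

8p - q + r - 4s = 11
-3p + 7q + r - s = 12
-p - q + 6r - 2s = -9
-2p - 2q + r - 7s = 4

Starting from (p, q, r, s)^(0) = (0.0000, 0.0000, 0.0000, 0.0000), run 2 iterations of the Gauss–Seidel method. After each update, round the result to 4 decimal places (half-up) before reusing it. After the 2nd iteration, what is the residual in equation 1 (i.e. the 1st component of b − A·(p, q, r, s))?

Iteration 1:
  p = (11 - (-1)·0.0000 - (1)·0.0000 - (-4)·0.0000) / (8) = 1.3750
  q = (12 - (-3)·1.3750 - (1)·0.0000 - (-1)·0.0000) / (7) = 2.3036
  r = (-9 - (-1)·1.3750 - (-1)·2.3036 - (-2)·0.0000) / (6) = -0.8869
  s = (4 - (-2)·1.3750 - (-2)·2.3036 - (1)·-0.8869) / (-7) = -1.7492
Iteration 2:
  p = (11 - (-1)·2.3036 - (1)·-0.8869 - (-4)·-1.7492) / (8) = 0.8992
  q = (12 - (-3)·0.8992 - (1)·-0.8869 - (-1)·-1.7492) / (7) = 1.9765
  r = (-9 - (-1)·0.8992 - (-1)·1.9765 - (-2)·-1.7492) / (6) = -1.6038
  s = (4 - (-2)·0.8992 - (-2)·1.9765 - (1)·-1.6038) / (-7) = -1.6222
Residual b − A·x = (0.8979, 0.8437, 0.2541, -0.0002)

0.8979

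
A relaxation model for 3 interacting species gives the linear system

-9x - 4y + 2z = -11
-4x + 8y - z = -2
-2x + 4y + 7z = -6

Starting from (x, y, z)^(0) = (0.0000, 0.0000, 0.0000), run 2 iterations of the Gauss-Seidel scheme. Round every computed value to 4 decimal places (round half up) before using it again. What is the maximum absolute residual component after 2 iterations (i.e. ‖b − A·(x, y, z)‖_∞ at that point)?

Iteration 1:
  x = (-11 - (-4)·0.0000 - (2)·0.0000) / (-9) = 1.2222
  y = (-2 - (-4)·1.2222 - (-1)·0.0000) / (8) = 0.3611
  z = (-6 - (-2)·1.2222 - (4)·0.3611) / (7) = -0.7143
Iteration 2:
  x = (-11 - (-4)·0.3611 - (2)·-0.7143) / (-9) = 0.9030
  y = (-2 - (-4)·0.9030 - (-1)·-0.7143) / (8) = 0.1122
  z = (-6 - (-2)·0.9030 - (4)·0.1122) / (7) = -0.6633
Residual b − A·x = (-1.0976, 0.0511, 0.0003); ∞-norm = 1.0976

1.0976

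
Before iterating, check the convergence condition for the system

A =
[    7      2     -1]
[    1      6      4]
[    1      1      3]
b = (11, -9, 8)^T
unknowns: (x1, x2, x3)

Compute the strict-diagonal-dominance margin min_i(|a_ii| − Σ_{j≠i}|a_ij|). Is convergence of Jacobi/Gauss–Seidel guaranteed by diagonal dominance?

row 1: |7| − (2+1) = 4
row 2: |6| − (1+4) = 1
row 3: |3| − (1+1) = 1
minimum over rows = 1 → strictly diagonally dominant (convergence guaranteed)

1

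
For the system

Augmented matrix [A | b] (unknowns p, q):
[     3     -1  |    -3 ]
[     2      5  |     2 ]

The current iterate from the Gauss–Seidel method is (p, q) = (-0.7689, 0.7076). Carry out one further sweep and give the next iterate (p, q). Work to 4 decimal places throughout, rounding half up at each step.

One sweep:
  p = (-3 - (-1)·0.7076) / (3) = -0.7641
  q = (2 - (2)·-0.7641) / (5) = 0.7056

(-0.7641, 0.7056)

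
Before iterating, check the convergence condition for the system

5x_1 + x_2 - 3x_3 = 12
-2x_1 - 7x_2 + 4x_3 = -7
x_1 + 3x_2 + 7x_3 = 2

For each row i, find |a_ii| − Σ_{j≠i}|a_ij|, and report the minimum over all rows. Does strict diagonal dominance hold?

row 1: |5| − (1+3) = 1
row 2: |-7| − (2+4) = 1
row 3: |7| − (1+3) = 3
minimum over rows = 1 → strictly diagonally dominant (convergence guaranteed)

1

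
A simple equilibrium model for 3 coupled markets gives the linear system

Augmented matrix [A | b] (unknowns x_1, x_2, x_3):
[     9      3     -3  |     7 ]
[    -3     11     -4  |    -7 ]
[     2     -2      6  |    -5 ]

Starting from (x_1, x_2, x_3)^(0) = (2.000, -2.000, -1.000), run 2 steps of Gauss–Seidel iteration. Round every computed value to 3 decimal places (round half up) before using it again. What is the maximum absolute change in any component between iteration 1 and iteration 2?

0.580

Iteration 1:
  x_1 = (7 - (3)·-2.000 - (-3)·-1.000) / (9) = 1.111
  x_2 = (-7 - (-3)·1.111 - (-4)·-1.000) / (11) = -0.697
  x_3 = (-5 - (2)·1.111 - (-2)·-0.697) / (6) = -1.436
Iteration 2:
  x_1 = (7 - (3)·-0.697 - (-3)·-1.436) / (9) = 0.531
  x_2 = (-7 - (-3)·0.531 - (-4)·-1.436) / (11) = -1.014
  x_3 = (-5 - (2)·0.531 - (-2)·-1.014) / (6) = -1.348
Change: (-0.580, -0.317, 0.088) → max |·| = 0.580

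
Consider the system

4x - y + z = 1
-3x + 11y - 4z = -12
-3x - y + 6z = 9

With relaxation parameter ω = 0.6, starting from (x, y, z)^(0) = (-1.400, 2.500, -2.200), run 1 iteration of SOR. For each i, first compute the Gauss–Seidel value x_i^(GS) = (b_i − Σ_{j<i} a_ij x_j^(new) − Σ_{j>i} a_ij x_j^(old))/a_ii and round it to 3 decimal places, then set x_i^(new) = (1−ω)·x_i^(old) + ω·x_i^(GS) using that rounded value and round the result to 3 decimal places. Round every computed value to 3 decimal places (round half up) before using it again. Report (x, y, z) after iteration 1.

(0.295, -0.086, 0.100)

Iteration 1:
  x: GS value = (1 - (-1)·2.500 - (1)·-2.200) / (4) = 1.425;  x ← (1−ω)·-1.400 + ω·1.425 = 0.295
  y: GS value = (-12 - (-3)·0.295 - (-4)·-2.200) / (11) = -1.810;  y ← (1−ω)·2.500 + ω·-1.810 = -0.086
  z: GS value = (9 - (-3)·0.295 - (-1)·-0.086) / (6) = 1.633;  z ← (1−ω)·-2.200 + ω·1.633 = 0.100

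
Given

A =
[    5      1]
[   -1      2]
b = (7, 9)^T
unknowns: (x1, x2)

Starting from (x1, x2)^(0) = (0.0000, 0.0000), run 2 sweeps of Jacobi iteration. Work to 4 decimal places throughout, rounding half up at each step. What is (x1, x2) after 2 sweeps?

(0.5000, 5.2000)

Iteration 1:
  x1 = (7 - (1)·0.0000) / (5) = 1.4000
  x2 = (9 - (-1)·0.0000) / (2) = 4.5000
Iteration 2:
  x1 = (7 - (1)·4.5000) / (5) = 0.5000
  x2 = (9 - (-1)·1.4000) / (2) = 5.2000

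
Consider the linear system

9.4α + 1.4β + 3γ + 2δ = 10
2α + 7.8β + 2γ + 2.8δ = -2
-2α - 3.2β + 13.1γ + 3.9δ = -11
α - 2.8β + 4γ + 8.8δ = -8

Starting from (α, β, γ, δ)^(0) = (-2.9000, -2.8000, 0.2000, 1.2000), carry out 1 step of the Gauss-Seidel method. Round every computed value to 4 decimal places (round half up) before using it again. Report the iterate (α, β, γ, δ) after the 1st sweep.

Iteration 1:
  α = (10 - (1.4)·-2.8000 - (3)·0.2000 - (2)·1.2000) / (9.4) = 1.1617
  β = (-2 - (2)·1.1617 - (2)·0.2000 - (2.8)·1.2000) / (7.8) = -1.0363
  γ = (-11 - (-2)·1.1617 - (-3.2)·-1.0363 - (3.9)·1.2000) / (13.1) = -1.2727
  δ = (-8 - (1)·1.1617 - (-2.8)·-1.0363 - (4)·-1.2727) / (8.8) = -0.7923

(1.1617, -1.0363, -1.2727, -0.7923)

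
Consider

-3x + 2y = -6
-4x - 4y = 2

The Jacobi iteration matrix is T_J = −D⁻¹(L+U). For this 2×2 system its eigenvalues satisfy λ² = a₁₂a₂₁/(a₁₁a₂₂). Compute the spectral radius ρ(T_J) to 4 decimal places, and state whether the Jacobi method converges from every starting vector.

0.8165

a₁₂a₂₁/(a₁₁a₂₂) = (2)·(-4) / ((-3)·(-4)) = -0.666667
ρ = √|-0.666667| = √0.666667 = 0.8165
ρ < 1, so Jacobi converges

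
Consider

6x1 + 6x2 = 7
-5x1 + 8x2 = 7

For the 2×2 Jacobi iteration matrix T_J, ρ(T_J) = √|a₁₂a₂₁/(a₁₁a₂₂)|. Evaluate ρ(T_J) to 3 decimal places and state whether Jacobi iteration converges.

0.791

a₁₂a₂₁/(a₁₁a₂₂) = (6)·(-5) / ((6)·(8)) = -0.625000
ρ = √|-0.625000| = √0.625000 = 0.791
ρ < 1, so Jacobi converges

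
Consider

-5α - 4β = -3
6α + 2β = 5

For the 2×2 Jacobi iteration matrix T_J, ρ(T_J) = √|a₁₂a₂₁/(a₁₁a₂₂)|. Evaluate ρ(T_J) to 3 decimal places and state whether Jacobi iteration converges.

a₁₂a₂₁/(a₁₁a₂₂) = (-4)·(6) / ((-5)·(2)) = 2.400000
ρ = √|2.400000| = √2.400000 = 1.549
ρ > 1, so Jacobi diverges

1.549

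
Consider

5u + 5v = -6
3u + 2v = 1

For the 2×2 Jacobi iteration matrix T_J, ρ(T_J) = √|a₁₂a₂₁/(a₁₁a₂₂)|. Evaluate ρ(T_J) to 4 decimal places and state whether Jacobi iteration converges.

1.2247

a₁₂a₂₁/(a₁₁a₂₂) = (5)·(3) / ((5)·(2)) = 1.500000
ρ = √|1.500000| = √1.500000 = 1.2247
ρ > 1, so Jacobi diverges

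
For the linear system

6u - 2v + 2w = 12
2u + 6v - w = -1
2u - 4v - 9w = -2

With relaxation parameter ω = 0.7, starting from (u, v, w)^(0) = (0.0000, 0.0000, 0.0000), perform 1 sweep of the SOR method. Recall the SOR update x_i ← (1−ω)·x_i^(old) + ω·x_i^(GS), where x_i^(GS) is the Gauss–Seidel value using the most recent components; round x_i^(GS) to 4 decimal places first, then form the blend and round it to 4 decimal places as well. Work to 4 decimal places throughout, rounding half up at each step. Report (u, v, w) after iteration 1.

(1.4000, -0.4433, 0.5113)

Iteration 1:
  u: GS value = (12 - (-2)·0.0000 - (2)·0.0000) / (6) = 2.0000;  u ← (1−ω)·0.0000 + ω·2.0000 = 1.4000
  v: GS value = (-1 - (2)·1.4000 - (-1)·0.0000) / (6) = -0.6333;  v ← (1−ω)·0.0000 + ω·-0.6333 = -0.4433
  w: GS value = (-2 - (2)·1.4000 - (-4)·-0.4433) / (-9) = 0.7304;  w ← (1−ω)·0.0000 + ω·0.7304 = 0.5113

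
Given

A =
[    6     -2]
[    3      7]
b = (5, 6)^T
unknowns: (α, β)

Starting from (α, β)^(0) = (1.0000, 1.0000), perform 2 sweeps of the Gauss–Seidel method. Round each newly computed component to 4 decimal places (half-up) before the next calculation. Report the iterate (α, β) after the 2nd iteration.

Iteration 1:
  α = (5 - (-2)·1.0000) / (6) = 1.1667
  β = (6 - (3)·1.1667) / (7) = 0.3571
Iteration 2:
  α = (5 - (-2)·0.3571) / (6) = 0.9524
  β = (6 - (3)·0.9524) / (7) = 0.4490

(0.9524, 0.4490)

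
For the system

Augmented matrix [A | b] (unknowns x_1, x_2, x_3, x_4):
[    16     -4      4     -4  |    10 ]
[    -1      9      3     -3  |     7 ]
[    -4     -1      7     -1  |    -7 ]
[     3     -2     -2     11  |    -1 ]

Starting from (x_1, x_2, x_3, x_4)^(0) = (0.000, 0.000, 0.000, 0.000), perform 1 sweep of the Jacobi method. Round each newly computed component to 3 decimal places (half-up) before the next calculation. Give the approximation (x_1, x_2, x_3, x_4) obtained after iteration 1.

Iteration 1:
  x_1 = (10 - (-4)·0.000 - (4)·0.000 - (-4)·0.000) / (16) = 0.625
  x_2 = (7 - (-1)·0.000 - (3)·0.000 - (-3)·0.000) / (9) = 0.778
  x_3 = (-7 - (-4)·0.000 - (-1)·0.000 - (-1)·0.000) / (7) = -1.000
  x_4 = (-1 - (3)·0.000 - (-2)·0.000 - (-2)·0.000) / (11) = -0.091

(0.625, 0.778, -1.000, -0.091)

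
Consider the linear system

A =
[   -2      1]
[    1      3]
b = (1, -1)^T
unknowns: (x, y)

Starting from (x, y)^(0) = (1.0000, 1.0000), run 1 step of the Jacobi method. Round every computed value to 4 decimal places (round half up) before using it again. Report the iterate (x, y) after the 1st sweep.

Iteration 1:
  x = (1 - (1)·1.0000) / (-2) = 0.0000
  y = (-1 - (1)·1.0000) / (3) = -0.6667

(0.0000, -0.6667)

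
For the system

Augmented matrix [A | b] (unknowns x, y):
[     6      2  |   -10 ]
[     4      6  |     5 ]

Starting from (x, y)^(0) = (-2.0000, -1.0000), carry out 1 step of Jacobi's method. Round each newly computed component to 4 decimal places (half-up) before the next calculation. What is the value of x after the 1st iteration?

-1.3333

Iteration 1:
  x = (-10 - (2)·-1.0000) / (6) = -1.3333
  y = (5 - (4)·-2.0000) / (6) = 2.1667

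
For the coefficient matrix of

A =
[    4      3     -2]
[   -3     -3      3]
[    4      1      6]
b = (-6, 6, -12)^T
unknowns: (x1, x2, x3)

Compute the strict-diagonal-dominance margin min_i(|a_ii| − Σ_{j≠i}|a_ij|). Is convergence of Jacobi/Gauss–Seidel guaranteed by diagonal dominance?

-3

row 1: |4| − (3+2) = -1
row 2: |-3| − (3+3) = -3
row 3: |6| − (4+1) = 1
minimum over rows = -3 → not strictly diagonally dominant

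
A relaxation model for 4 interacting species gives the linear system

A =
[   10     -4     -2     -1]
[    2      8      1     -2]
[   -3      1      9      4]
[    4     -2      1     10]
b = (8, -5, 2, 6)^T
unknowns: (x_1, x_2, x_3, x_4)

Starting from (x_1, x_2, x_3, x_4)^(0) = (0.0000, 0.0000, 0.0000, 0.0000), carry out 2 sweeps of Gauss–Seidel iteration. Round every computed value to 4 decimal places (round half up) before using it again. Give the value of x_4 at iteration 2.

0.1484

Iteration 1:
  x_1 = (8 - (-4)·0.0000 - (-2)·0.0000 - (-1)·0.0000) / (10) = 0.8000
  x_2 = (-5 - (2)·0.8000 - (1)·0.0000 - (-2)·0.0000) / (8) = -0.8250
  x_3 = (2 - (-3)·0.8000 - (1)·-0.8250 - (4)·0.0000) / (9) = 0.5806
  x_4 = (6 - (4)·0.8000 - (-2)·-0.8250 - (1)·0.5806) / (10) = 0.0569
Iteration 2:
  x_1 = (8 - (-4)·-0.8250 - (-2)·0.5806 - (-1)·0.0569) / (10) = 0.5918
  x_2 = (-5 - (2)·0.5918 - (1)·0.5806 - (-2)·0.0569) / (8) = -0.8313
  x_3 = (2 - (-3)·0.5918 - (1)·-0.8313 - (4)·0.0569) / (9) = 0.4866
  x_4 = (6 - (4)·0.5918 - (-2)·-0.8313 - (1)·0.4866) / (10) = 0.1484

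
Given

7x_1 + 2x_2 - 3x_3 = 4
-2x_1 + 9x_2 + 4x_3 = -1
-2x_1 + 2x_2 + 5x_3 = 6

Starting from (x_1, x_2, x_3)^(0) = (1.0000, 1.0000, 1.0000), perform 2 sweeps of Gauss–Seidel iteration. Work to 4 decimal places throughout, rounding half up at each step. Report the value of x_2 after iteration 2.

Iteration 1:
  x_1 = (4 - (2)·1.0000 - (-3)·1.0000) / (7) = 0.7143
  x_2 = (-1 - (-2)·0.7143 - (4)·1.0000) / (9) = -0.3968
  x_3 = (6 - (-2)·0.7143 - (2)·-0.3968) / (5) = 1.6444
Iteration 2:
  x_1 = (4 - (2)·-0.3968 - (-3)·1.6444) / (7) = 1.3895
  x_2 = (-1 - (-2)·1.3895 - (4)·1.6444) / (9) = -0.5332
  x_3 = (6 - (-2)·1.3895 - (2)·-0.5332) / (5) = 1.9691

-0.5332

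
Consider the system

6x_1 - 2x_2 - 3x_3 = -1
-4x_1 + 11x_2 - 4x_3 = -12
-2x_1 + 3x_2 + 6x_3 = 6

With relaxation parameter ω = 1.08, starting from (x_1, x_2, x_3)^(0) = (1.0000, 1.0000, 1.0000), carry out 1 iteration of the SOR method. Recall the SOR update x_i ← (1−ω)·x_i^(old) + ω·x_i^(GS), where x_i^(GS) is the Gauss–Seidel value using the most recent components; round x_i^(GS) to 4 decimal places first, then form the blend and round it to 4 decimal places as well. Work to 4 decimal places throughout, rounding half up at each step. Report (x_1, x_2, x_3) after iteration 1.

(0.6400, -0.6141, 1.5620)

Iteration 1:
  x_1: GS value = (-1 - (-2)·1.0000 - (-3)·1.0000) / (6) = 0.6667;  x_1 ← (1−ω)·1.0000 + ω·0.6667 = 0.6400
  x_2: GS value = (-12 - (-4)·0.6400 - (-4)·1.0000) / (11) = -0.4945;  x_2 ← (1−ω)·1.0000 + ω·-0.4945 = -0.6141
  x_3: GS value = (6 - (-2)·0.6400 - (3)·-0.6141) / (6) = 1.5204;  x_3 ← (1−ω)·1.0000 + ω·1.5204 = 1.5620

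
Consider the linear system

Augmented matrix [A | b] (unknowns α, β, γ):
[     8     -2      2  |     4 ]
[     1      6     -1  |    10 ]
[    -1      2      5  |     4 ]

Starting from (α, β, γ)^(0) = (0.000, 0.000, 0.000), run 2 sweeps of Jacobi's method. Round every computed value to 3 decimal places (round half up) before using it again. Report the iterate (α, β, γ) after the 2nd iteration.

(0.717, 1.717, 0.233)

Iteration 1:
  α = (4 - (-2)·0.000 - (2)·0.000) / (8) = 0.500
  β = (10 - (1)·0.000 - (-1)·0.000) / (6) = 1.667
  γ = (4 - (-1)·0.000 - (2)·0.000) / (5) = 0.800
Iteration 2:
  α = (4 - (-2)·1.667 - (2)·0.800) / (8) = 0.717
  β = (10 - (1)·0.500 - (-1)·0.800) / (6) = 1.717
  γ = (4 - (-1)·0.500 - (2)·1.667) / (5) = 0.233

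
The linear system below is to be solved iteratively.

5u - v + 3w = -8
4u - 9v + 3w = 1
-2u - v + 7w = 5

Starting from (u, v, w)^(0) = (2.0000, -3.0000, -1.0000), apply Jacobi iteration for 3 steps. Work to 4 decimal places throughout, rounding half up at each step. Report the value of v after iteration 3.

-0.9044

Iteration 1:
  u = (-8 - (-1)·-3.0000 - (3)·-1.0000) / (5) = -1.6000
  v = (1 - (4)·2.0000 - (3)·-1.0000) / (-9) = 0.4444
  w = (5 - (-2)·2.0000 - (-1)·-3.0000) / (7) = 0.8571
Iteration 2:
  u = (-8 - (-1)·0.4444 - (3)·0.8571) / (5) = -2.0254
  v = (1 - (4)·-1.6000 - (3)·0.8571) / (-9) = -0.5365
  w = (5 - (-2)·-1.6000 - (-1)·0.4444) / (7) = 0.3206
Iteration 3:
  u = (-8 - (-1)·-0.5365 - (3)·0.3206) / (5) = -1.8997
  v = (1 - (4)·-2.0254 - (3)·0.3206) / (-9) = -0.9044
  w = (5 - (-2)·-2.0254 - (-1)·-0.5365) / (7) = 0.0590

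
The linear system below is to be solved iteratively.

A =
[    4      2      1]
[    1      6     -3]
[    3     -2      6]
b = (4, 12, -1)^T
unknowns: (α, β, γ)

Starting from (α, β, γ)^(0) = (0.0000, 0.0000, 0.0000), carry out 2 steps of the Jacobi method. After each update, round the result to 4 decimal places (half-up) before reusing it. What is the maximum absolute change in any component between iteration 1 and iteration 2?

0.9583

Iteration 1:
  α = (4 - (2)·0.0000 - (1)·0.0000) / (4) = 1.0000
  β = (12 - (1)·0.0000 - (-3)·0.0000) / (6) = 2.0000
  γ = (-1 - (3)·0.0000 - (-2)·0.0000) / (6) = -0.1667
Iteration 2:
  α = (4 - (2)·2.0000 - (1)·-0.1667) / (4) = 0.0417
  β = (12 - (1)·1.0000 - (-3)·-0.1667) / (6) = 1.7500
  γ = (-1 - (3)·1.0000 - (-2)·2.0000) / (6) = 0.0000
Change: (-0.9583, -0.2500, 0.1667) → max |·| = 0.9583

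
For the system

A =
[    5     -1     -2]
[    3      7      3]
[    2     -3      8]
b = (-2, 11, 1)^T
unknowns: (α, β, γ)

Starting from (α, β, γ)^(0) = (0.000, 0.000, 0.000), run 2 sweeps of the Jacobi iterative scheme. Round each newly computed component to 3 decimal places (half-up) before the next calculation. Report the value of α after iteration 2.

-0.036

Iteration 1:
  α = (-2 - (-1)·0.000 - (-2)·0.000) / (5) = -0.400
  β = (11 - (3)·0.000 - (3)·0.000) / (7) = 1.571
  γ = (1 - (2)·0.000 - (-3)·0.000) / (8) = 0.125
Iteration 2:
  α = (-2 - (-1)·1.571 - (-2)·0.125) / (5) = -0.036
  β = (11 - (3)·-0.400 - (3)·0.125) / (7) = 1.689
  γ = (1 - (2)·-0.400 - (-3)·1.571) / (8) = 0.814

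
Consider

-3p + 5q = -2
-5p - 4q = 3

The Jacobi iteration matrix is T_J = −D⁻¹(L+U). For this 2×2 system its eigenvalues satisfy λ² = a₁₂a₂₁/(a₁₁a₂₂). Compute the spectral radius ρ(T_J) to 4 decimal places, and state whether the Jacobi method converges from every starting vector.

1.4434

a₁₂a₂₁/(a₁₁a₂₂) = (5)·(-5) / ((-3)·(-4)) = -2.083333
ρ = √|-2.083333| = √2.083333 = 1.4434
ρ > 1, so Jacobi diverges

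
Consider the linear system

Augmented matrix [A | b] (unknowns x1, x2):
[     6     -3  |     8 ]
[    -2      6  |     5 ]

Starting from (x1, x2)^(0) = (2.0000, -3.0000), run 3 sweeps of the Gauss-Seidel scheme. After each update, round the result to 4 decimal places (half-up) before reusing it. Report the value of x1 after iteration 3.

Iteration 1:
  x1 = (8 - (-3)·-3.0000) / (6) = -0.1667
  x2 = (5 - (-2)·-0.1667) / (6) = 0.7778
Iteration 2:
  x1 = (8 - (-3)·0.7778) / (6) = 1.7222
  x2 = (5 - (-2)·1.7222) / (6) = 1.4074
Iteration 3:
  x1 = (8 - (-3)·1.4074) / (6) = 2.0370
  x2 = (5 - (-2)·2.0370) / (6) = 1.5123

2.0370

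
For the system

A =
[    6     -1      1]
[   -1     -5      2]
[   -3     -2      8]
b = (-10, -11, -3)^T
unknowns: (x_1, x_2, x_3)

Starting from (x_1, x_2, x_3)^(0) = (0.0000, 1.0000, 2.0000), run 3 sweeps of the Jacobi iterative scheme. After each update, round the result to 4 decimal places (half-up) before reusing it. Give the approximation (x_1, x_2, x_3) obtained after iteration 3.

Iteration 1:
  x_1 = (-10 - (-1)·1.0000 - (1)·2.0000) / (6) = -1.8333
  x_2 = (-11 - (-1)·0.0000 - (2)·2.0000) / (-5) = 3.0000
  x_3 = (-3 - (-3)·0.0000 - (-2)·1.0000) / (8) = -0.1250
Iteration 2:
  x_1 = (-10 - (-1)·3.0000 - (1)·-0.1250) / (6) = -1.1458
  x_2 = (-11 - (-1)·-1.8333 - (2)·-0.1250) / (-5) = 2.5167
  x_3 = (-3 - (-3)·-1.8333 - (-2)·3.0000) / (8) = -0.3125
Iteration 3:
  x_1 = (-10 - (-1)·2.5167 - (1)·-0.3125) / (6) = -1.1951
  x_2 = (-11 - (-1)·-1.1458 - (2)·-0.3125) / (-5) = 2.3042
  x_3 = (-3 - (-3)·-1.1458 - (-2)·2.5167) / (8) = -0.1755

(-1.1951, 2.3042, -0.1755)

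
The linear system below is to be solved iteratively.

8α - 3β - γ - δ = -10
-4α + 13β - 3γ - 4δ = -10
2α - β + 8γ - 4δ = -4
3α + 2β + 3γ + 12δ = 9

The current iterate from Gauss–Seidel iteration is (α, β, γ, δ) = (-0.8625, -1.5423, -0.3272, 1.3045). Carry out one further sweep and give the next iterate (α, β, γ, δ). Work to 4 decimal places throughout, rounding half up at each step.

One sweep:
  α = (-10 - (-3)·-1.5423 - (-1)·-0.3272 - (-1)·1.3045) / (8) = -1.7062
  β = (-10 - (-4)·-1.7062 - (-3)·-0.3272 - (-4)·1.3045) / (13) = -0.9683
  γ = (-4 - (2)·-1.7062 - (-1)·-0.9683 - (-4)·1.3045) / (8) = 0.4578
  δ = (9 - (3)·-1.7062 - (2)·-0.9683 - (3)·0.4578) / (12) = 1.2235

(-1.7062, -0.9683, 0.4578, 1.2235)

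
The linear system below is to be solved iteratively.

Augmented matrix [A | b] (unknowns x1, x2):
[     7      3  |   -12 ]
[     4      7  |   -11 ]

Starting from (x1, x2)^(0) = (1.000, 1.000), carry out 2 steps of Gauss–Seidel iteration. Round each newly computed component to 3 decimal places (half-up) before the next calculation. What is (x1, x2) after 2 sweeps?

(-1.566, -0.677)

Iteration 1:
  x1 = (-12 - (3)·1.000) / (7) = -2.143
  x2 = (-11 - (4)·-2.143) / (7) = -0.347
Iteration 2:
  x1 = (-12 - (3)·-0.347) / (7) = -1.566
  x2 = (-11 - (4)·-1.566) / (7) = -0.677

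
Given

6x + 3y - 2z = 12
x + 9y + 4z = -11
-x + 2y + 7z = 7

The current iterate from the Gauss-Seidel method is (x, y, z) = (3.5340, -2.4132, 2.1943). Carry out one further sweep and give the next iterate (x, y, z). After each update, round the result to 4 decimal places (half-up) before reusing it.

One sweep:
  x = (12 - (3)·-2.4132 - (-2)·2.1943) / (6) = 3.9380
  y = (-11 - (1)·3.9380 - (4)·2.1943) / (9) = -2.6350
  z = (7 - (-1)·3.9380 - (2)·-2.6350) / (7) = 2.3154

(3.9380, -2.6350, 2.3154)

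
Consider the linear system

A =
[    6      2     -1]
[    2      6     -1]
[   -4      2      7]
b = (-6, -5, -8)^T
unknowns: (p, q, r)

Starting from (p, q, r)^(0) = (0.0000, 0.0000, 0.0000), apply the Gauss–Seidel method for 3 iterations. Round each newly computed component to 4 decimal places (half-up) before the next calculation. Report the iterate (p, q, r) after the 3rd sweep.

(-1.0166, -0.7545, -1.5082)

Iteration 1:
  p = (-6 - (2)·0.0000 - (-1)·0.0000) / (6) = -1.0000
  q = (-5 - (2)·-1.0000 - (-1)·0.0000) / (6) = -0.5000
  r = (-8 - (-4)·-1.0000 - (2)·-0.5000) / (7) = -1.5714
Iteration 2:
  p = (-6 - (2)·-0.5000 - (-1)·-1.5714) / (6) = -1.0952
  q = (-5 - (2)·-1.0952 - (-1)·-1.5714) / (6) = -0.7302
  r = (-8 - (-4)·-1.0952 - (2)·-0.7302) / (7) = -1.5601
Iteration 3:
  p = (-6 - (2)·-0.7302 - (-1)·-1.5601) / (6) = -1.0166
  q = (-5 - (2)·-1.0166 - (-1)·-1.5601) / (6) = -0.7545
  r = (-8 - (-4)·-1.0166 - (2)·-0.7545) / (7) = -1.5082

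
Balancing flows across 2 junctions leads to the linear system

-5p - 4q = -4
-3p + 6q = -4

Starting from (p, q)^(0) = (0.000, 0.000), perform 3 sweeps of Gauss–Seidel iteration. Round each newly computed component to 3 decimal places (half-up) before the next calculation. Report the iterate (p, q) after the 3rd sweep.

Iteration 1:
  p = (-4 - (-4)·0.000) / (-5) = 0.800
  q = (-4 - (-3)·0.800) / (6) = -0.267
Iteration 2:
  p = (-4 - (-4)·-0.267) / (-5) = 1.014
  q = (-4 - (-3)·1.014) / (6) = -0.160
Iteration 3:
  p = (-4 - (-4)·-0.160) / (-5) = 0.928
  q = (-4 - (-3)·0.928) / (6) = -0.203

(0.928, -0.203)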